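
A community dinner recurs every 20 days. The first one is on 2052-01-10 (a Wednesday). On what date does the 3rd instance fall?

The 3rd occurrence is 2 intervals after the first: 2 × 20 = 40 days after 2052-01-10.
January has 31 days — 21 days to the end of January leaves 19.
19 days into February → 2052-02-19.

2052-02-19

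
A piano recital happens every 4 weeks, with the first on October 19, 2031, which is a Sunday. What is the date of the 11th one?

July 25, 2032

The 11th occurrence is 10 intervals after the first: 10 × 28 = 280 days after October 19, 2031.
October has 31 days — 12 days to the end of October leaves 268.
November has 30 days (238 left).
December has 31 days (207 left).
January has 31 days (176 left).
February has 29 days (147 left).
March has 31 days (116 left).
April has 30 days (86 left).
May has 31 days (55 left).
June has 30 days (25 left).
25 days into July → July 25, 2032.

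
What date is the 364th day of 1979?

30 December 1979

January has 31 days (364 − 31 = 333 remain).
February has 28 days (333 − 28 = 305 remain).
March has 31 days (305 − 31 = 274 remain).
April has 30 days (274 − 30 = 244 remain).
May has 31 days (244 − 31 = 213 remain).
June has 30 days (213 − 30 = 183 remain).
July has 31 days (183 − 31 = 152 remain).
August has 31 days (152 − 31 = 121 remain).
September has 30 days (121 − 30 = 91 remain).
October has 31 days (91 − 31 = 60 remain).
November has 30 days (60 − 30 = 30 remain).
30 into December → December 30.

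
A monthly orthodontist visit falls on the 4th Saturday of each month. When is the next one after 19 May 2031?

May 2031 starts on a Thursday; its first Saturday is the 3rd, so the 4th Saturday is the 24th — 24 May 2031.
24 May 2031 is after 19 May 2031, so that is the next one.

24 May 2031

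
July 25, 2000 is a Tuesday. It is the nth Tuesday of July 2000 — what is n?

4th

Day 25 falls in week ⌈25/7⌉ of the month.
Days 1–7 hold the 1st Tuesday, 8–14 the 2nd, 15–21 the 3rd, 22–28 the 4th, 29–31 the 5th.
25 is in the range for the 4th.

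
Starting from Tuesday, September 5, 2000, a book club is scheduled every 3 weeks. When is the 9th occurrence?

The 9th occurrence is 8 intervals after the first: 8 × 21 = 168 days after September 5, 2000.
September has 30 days — 25 days to the end of September leaves 143.
October has 31 days (112 left).
November has 30 days (82 left).
December has 31 days (51 left).
January has 31 days (20 left).
20 days into February → February 20, 2001.

February 20, 2001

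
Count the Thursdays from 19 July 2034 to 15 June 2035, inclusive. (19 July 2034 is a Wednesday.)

48

19 July 2034 is a Wednesday; the first Thursday on or after it is 20 July 2034 (1 day later).
From 20 July 2034 to 15 June 2035: 164 + 166 = 330 days (rest of 2034, to 15 June 2035 in 2035).
330 ÷ 7 = 47 full weeks with remainder 1, so 47 more Thursdays after the first → 48.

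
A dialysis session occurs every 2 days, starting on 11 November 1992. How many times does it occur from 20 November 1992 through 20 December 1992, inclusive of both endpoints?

Occurrences land 2·i days after 11 November 1992 for i = 0, 1, 2, …
20 November 1992 is 9 days after the start; 9 ÷ 2 = 4 remainder 1; since the remainder is 1, round up to i = 5. First occurrence in the window: #6 on 21 November 1992 (5×2 = 10 days in).
20 December 1992 is 39 days after the start; 39 ÷ 2 = 19 remainder 1. Last occurrence in the window: #20 on 19 December 1992.
Occurrences #6 through #20: 15 in total.

15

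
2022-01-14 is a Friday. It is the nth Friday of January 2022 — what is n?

2nd

Day 14 falls in week ⌈14/7⌉ of the month.
Days 1–7 hold the 1st Friday, 8–14 the 2nd, 15–21 the 3rd, 22–28 the 4th, 29–31 the 5th.
14 is in the range for the 2nd.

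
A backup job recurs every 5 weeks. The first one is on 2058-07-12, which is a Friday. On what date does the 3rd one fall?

2058-09-20

The 3rd occurrence is 2 intervals after the first: 2 × 35 = 70 days after 2058-07-12.
July has 31 days — 19 days to the end of July leaves 51.
August has 31 days (20 left).
20 days into September → 2058-09-20.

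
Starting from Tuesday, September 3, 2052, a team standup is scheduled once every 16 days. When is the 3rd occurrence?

The 3rd occurrence is 2 intervals after the first: 2 × 16 = 32 days after September 3, 2052.
September has 30 days — 27 days to the end of September leaves 5.
5 days into October → October 5, 2052.

October 5, 2052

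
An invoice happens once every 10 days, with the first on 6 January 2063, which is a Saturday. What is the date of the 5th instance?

15 February 2063

The 5th occurrence is 4 intervals after the first: 4 × 10 = 40 days after 6 January 2063.
January has 31 days — 25 days to the end of January leaves 15.
15 days into February → 15 February 2063.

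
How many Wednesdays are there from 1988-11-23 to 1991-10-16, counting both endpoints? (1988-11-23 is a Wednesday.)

1988-11-23 is a Wednesday; the first Wednesday on or after it is 1988-11-23.
From 1988-11-23 to 1991-10-16: 38 + 365 + 365 + 289 = 1057 days (rest of 1988, 1989, 1990, to 1991-10-16 in 1991).
1057 ÷ 7 = 151 full weeks with remainder 0, so 151 more Wednesdays after the first → 152.

152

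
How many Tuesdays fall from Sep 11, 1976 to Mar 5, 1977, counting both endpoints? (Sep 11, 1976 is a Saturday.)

25

Sep 11, 1976 is a Saturday; the first Tuesday on or after it is Sep 14, 1976 (3 days later).
From Sep 14, 1976 to Mar 5, 1977: 16 + 31 + 30 + 31 + 31 + 28 + 5 = 172 days (rest of Sep, Oct, Nov, Dec, Jan, Feb, Mar).
172 ÷ 7 = 24 full weeks with remainder 4, so 24 more Tuesdays after the first → 25.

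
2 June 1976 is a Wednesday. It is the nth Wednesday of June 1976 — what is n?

1st

Day 2 falls in week ⌈2/7⌉ of the month.
Days 1–7 hold the 1st Wednesday, 8–14 the 2nd, 15–21 the 3rd, 22–28 the 4th, 29–31 the 5th.
2 is in the range for the 1st.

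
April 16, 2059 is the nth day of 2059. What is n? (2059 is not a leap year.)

106

Days in months before April: 31 + 28 + 31 = 90.
Plus 16 days into April → day 106.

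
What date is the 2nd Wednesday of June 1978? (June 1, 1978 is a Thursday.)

June 1978 begins on a Thursday, so the first Wednesday is June 7 (6 days later).
The 2nd Wednesday is 1 weeks later: 7 + 7 = 14.

June 14, 1978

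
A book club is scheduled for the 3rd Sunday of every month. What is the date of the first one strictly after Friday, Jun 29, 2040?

Jul 15, 2040

Jun 2040 starts on a Friday; its first Sunday is the 3rd, so the 3rd Sunday is the 17th — Jun 17, 2040.
That is not after Jun 29, 2040, so look at Jul 2040.
Jul 2040 starts on a Sunday; its first Sunday is the 1st, so the 3rd Sunday is the 15th — Jul 15, 2040.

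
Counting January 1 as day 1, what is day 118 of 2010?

January has 31 days (118 − 31 = 87 remain).
February has 28 days (87 − 28 = 59 remain).
March has 31 days (59 − 31 = 28 remain).
28 into April → April 28.

April 28, 2010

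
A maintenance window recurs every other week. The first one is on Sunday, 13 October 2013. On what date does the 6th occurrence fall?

22 December 2013

The 6th occurrence is 5 intervals after the first: 5 × 14 = 70 days after 13 October 2013.
October has 31 days — 18 days to the end of October leaves 52.
November has 30 days (22 left).
22 days into December → 22 December 2013.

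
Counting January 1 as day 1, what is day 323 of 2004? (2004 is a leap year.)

2004-11-18

January has 31 days (323 − 31 = 292 remain).
February has 29 days (292 − 29 = 263 remain).
March has 31 days (263 − 31 = 232 remain).
April has 30 days (232 − 30 = 202 remain).
May has 31 days (202 − 31 = 171 remain).
June has 30 days (171 − 30 = 141 remain).
July has 31 days (141 − 31 = 110 remain).
August has 31 days (110 − 31 = 79 remain).
September has 30 days (79 − 30 = 49 remain).
October has 31 days (49 − 31 = 18 remain).
18 into November → November 18.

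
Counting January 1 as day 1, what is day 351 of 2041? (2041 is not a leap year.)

January has 31 days (351 − 31 = 320 remain).
February has 28 days (320 − 28 = 292 remain).
March has 31 days (292 − 31 = 261 remain).
April has 30 days (261 − 30 = 231 remain).
May has 31 days (231 − 31 = 200 remain).
June has 30 days (200 − 30 = 170 remain).
July has 31 days (170 − 31 = 139 remain).
August has 31 days (139 − 31 = 108 remain).
September has 30 days (108 − 30 = 78 remain).
October has 31 days (78 − 31 = 47 remain).
November has 30 days (47 − 30 = 17 remain).
17 into December → December 17.

December 17, 2041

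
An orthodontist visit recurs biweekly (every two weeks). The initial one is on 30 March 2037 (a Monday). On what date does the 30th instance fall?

10 May 2038

The 30th occurrence is 29 intervals after the first: 29 × 14 = 406 days after 30 March 2037.
March has 31 days — 1 day to the end of March leaves 405.
From end of March to end of 2037 is 275 days (130 left).
January has 31 days (99 left).
February has 28 days (71 left).
March has 31 days (40 left).
April has 30 days (10 left).
10 days into May → 10 May 2038.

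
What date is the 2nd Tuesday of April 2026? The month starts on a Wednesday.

2026-04-14

April 2026 begins on a Wednesday, so the first Tuesday is April 7 (6 days later).
The 2nd Tuesday is 1 weeks later: 7 + 7 = 14.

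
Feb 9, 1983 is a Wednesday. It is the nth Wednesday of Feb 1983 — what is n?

2nd

Day 9 falls in week ⌈9/7⌉ of the month.
Days 1–7 hold the 1st Wednesday, 8–14 the 2nd, 15–21 the 3rd, 22–28 the 4th, 29–31 the 5th.
9 is in the range for the 2nd.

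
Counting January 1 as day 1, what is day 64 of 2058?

January has 31 days (64 − 31 = 33 remain).
February has 28 days (33 − 28 = 5 remain).
5 into March → March 5.

2058-03-05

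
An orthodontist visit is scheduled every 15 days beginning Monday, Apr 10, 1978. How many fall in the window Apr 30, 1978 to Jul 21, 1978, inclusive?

5

Occurrences land 15·i days after Apr 10, 1978 for i = 0, 1, 2, …
Apr 30, 1978 is 20 days after the start; 20 ÷ 15 = 1 remainder 5; since the remainder is 5, round up to i = 2. First occurrence in the window: #3 on May 10, 1978 (2×15 = 30 days in).
Jul 21, 1978 is 102 days after the start; 102 ÷ 15 = 6 remainder 12. Last occurrence in the window: #7 on Jul 9, 1978.
Occurrences #3 through #7: 5 in total.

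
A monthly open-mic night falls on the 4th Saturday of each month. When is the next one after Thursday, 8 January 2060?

January 2060 starts on a Thursday; its first Saturday is the 3rd, so the 4th Saturday is the 24th — 24 January 2060.
24 January 2060 is after 8 January 2060, so that is the next one.

24 January 2060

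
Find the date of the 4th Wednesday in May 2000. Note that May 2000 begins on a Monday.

24 May 2000

May 2000 begins on a Monday, so the first Wednesday is May 3 (2 days later).
The 4th Wednesday is 3 weeks later: 3 + 21 = 24.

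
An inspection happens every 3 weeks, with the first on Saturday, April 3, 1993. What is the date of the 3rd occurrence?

May 15, 1993

The 3rd occurrence is 2 intervals after the first: 2 × 21 = 42 days after April 3, 1993.
April has 30 days — 27 days to the end of April leaves 15.
15 days into May → May 15, 1993.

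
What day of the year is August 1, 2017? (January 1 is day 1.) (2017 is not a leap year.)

213

Days in months before August: 31 + 28 + 31 + 30 + 31 + 30 + 31 = 212.
Plus 1 day into August → day 213.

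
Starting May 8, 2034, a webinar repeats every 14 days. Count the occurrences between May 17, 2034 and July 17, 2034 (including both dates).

Occurrences land 14·i days after May 8, 2034 for i = 0, 1, 2, …
May 17, 2034 is 9 days after the start; 9 ÷ 14 = 0 remainder 9; since the remainder is 9, round up to i = 1. First occurrence in the window: #2 on May 22, 2034 (1×14 = 14 days in).
July 17, 2034 is 70 days after the start; 70 ÷ 14 = 5 remainder 0. Last occurrence in the window: #6 on July 17, 2034.
Occurrences #2 through #6: 5 in total.

5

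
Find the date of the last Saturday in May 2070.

May 31, 2070

May 2070 begins on a Thursday, so the first Saturday is May 3 (2 days later).
May 2070 has 31 days. Adding weeks: 3, 10, 17, 24, 31 — the last one ≤ 31 is the 31st.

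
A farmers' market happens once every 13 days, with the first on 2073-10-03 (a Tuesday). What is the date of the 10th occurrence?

2074-01-28

The 10th occurrence is 9 intervals after the first: 9 × 13 = 117 days after 2073-10-03.
October has 31 days — 28 days to the end of October leaves 89.
November has 30 days (59 left).
December has 31 days (28 left).
28 days into January → 2074-01-28.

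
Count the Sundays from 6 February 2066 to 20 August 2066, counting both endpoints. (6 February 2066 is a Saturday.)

28

6 February 2066 is a Saturday; the first Sunday on or after it is 7 February 2066 (1 day later).
From 7 February 2066 to 20 August 2066: 21 + 31 + 30 + 31 + 30 + 31 + 20 = 194 days (rest of February, March, April, May, June, July, August).
194 ÷ 7 = 27 full weeks with remainder 5, so 27 more Sundays after the first → 28.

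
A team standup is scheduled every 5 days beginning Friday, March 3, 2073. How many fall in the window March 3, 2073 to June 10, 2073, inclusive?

Occurrences land 5·i days after March 3, 2073 for i = 0, 1, 2, …
The window opens on the start date, so the first occurrence inside is #1 on March 3, 2073.
June 10, 2073 is 99 days after the start; 99 ÷ 5 = 19 remainder 4. Last occurrence in the window: #20 on June 6, 2073.
Occurrences #1 through #20: 20 in total.

20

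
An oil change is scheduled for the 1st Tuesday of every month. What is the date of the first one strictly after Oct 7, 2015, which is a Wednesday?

Nov 3, 2015

Oct 2015 starts on a Thursday, so its 1st Tuesday is Oct 6, 2015 (5 days in).
That is not after Oct 7, 2015, so look at Nov 2015.
Nov 2015 starts on a Sunday, so its 1st Tuesday is Nov 3, 2015 (2 days in).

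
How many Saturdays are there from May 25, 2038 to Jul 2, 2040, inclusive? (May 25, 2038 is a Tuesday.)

May 25, 2038 is a Tuesday; the first Saturday on or after it is May 29, 2038 (4 days later).
From May 29, 2038 to Jul 2, 2040: 216 + 365 + 184 = 765 days (rest of 2038, 2039, to Jul 2, 2040 in 2040).
765 ÷ 7 = 109 full weeks with remainder 2, so 109 more Saturdays after the first → 110.

110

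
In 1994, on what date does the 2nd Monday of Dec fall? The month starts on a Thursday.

Dec 1994 begins on a Thursday, so the first Monday is Dec 5 (4 days later).
The 2nd Monday is 1 weeks later: 5 + 7 = 12.

Dec 12, 1994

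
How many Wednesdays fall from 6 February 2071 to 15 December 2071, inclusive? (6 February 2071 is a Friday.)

6 February 2071 is a Friday; the first Wednesday on or after it is 11 February 2071 (5 days later).
From 11 February 2071 to 15 December 2071: 17 + 31 + 30 + 31 + 30 + 31 + 31 + 30 + 31 + 30 + 15 = 307 days (rest of February, March, April, May, June, July, August, September, October, November, December).
307 ÷ 7 = 43 full weeks with remainder 6, so 43 more Wednesdays after the first → 44.

44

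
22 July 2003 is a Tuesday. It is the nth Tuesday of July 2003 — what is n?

Day 22 falls in week ⌈22/7⌉ of the month.
Days 1–7 hold the 1st Tuesday, 8–14 the 2nd, 15–21 the 3rd, 22–28 the 4th, 29–31 the 5th.
22 is in the range for the 4th.

4th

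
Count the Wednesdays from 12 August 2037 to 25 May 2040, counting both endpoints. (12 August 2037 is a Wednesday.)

146

12 August 2037 is a Wednesday; the first Wednesday on or after it is 12 August 2037.
From 12 August 2037 to 25 May 2040: 141 + 365 + 365 + 146 = 1017 days (rest of 2037, 2038, 2039, to 25 May 2040 in 2040).
1017 ÷ 7 = 145 full weeks with remainder 2, so 145 more Wednesdays after the first → 146.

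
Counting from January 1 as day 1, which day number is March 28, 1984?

88

Days in months before March: 31 + 29 = 60.
Plus 28 days into March → day 88.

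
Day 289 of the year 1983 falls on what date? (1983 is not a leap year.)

January has 31 days (289 − 31 = 258 remain).
February has 28 days (258 − 28 = 230 remain).
March has 31 days (230 − 31 = 199 remain).
April has 30 days (199 − 30 = 169 remain).
May has 31 days (169 − 31 = 138 remain).
June has 30 days (138 − 30 = 108 remain).
July has 31 days (108 − 31 = 77 remain).
August has 31 days (77 − 31 = 46 remain).
September has 30 days (46 − 30 = 16 remain).
16 into October → October 16.

1983-10-16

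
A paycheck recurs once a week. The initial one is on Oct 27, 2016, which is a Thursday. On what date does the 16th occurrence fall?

The 16th occurrence is 15 intervals after the first: 15 × 7 = 105 days after Oct 27, 2016.
Oct has 31 days — 4 days to the end of Oct leaves 101.
Nov has 30 days (71 left).
Dec has 31 days (40 left).
Jan has 31 days (9 left).
9 days into Feb → Feb 9, 2017.

Feb 9, 2017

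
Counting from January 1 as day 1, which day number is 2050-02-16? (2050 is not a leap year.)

Days in months before February: 31 = 31.
Plus 16 days into February → day 47.

47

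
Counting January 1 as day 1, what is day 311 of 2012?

Nov 6, 2012

Jan has 31 days (311 − 31 = 280 remain).
Feb has 29 days (280 − 29 = 251 remain).
Mar has 31 days (251 − 31 = 220 remain).
Apr has 30 days (220 − 30 = 190 remain).
May has 31 days (190 − 31 = 159 remain).
Jun has 30 days (159 − 30 = 129 remain).
Jul has 31 days (129 − 31 = 98 remain).
Aug has 31 days (98 − 31 = 67 remain).
Sep has 30 days (67 − 30 = 37 remain).
Oct has 31 days (37 − 31 = 6 remain).
6 into Nov → Nov 6.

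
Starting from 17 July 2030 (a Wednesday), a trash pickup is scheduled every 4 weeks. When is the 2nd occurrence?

14 August 2030

The 2nd occurrence is 1 interval after the first: 1 × 28 = 28 days after 17 July 2030.
July has 31 days — 14 days to the end of July leaves 14.
14 days into August → 14 August 2030.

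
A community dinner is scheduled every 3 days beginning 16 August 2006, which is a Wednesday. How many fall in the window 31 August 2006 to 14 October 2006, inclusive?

Occurrences land 3·i days after 16 August 2006 for i = 0, 1, 2, …
31 August 2006 is 15 days after the start; 15 ÷ 3 = 5 remainder 0. First occurrence in the window: #6 on 31 August 2006 (5×3 = 15 days in).
14 October 2006 is 59 days after the start; 59 ÷ 3 = 19 remainder 2. Last occurrence in the window: #20 on 12 October 2006.
Occurrences #6 through #20: 15 in total.

15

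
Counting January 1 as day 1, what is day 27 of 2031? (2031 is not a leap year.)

27 January 2031

27 into January → January 27.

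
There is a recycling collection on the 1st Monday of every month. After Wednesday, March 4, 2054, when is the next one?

March 2054 starts on a Sunday, so its 1st Monday is March 2, 2054 (1 day in).
That is not after March 4, 2054, so look at April 2054.
April 2054 starts on a Wednesday, so its 1st Monday is April 6, 2054 (5 days in).

April 6, 2054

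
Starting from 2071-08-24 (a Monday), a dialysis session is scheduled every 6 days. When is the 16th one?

The 16th occurrence is 15 intervals after the first: 15 × 6 = 90 days after 2071-08-24.
August has 31 days — 7 days to the end of August leaves 83.
September has 30 days (53 left).
October has 31 days (22 left).
22 days into November → 2071-11-22.

2071-11-22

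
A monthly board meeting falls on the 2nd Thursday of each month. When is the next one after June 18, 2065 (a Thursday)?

June 2065 starts on a Monday; its first Thursday is the 4th, so the 2nd Thursday is the 11th — June 11, 2065.
That is not after June 18, 2065, so look at July 2065.
July 2065 starts on a Wednesday; its first Thursday is the 2nd, so the 2nd Thursday is the 9th — July 9, 2065.

July 9, 2065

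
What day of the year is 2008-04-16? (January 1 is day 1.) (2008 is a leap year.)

Days in months before April: 31 + 29 + 31 = 91.
Plus 16 days into April → day 107.

107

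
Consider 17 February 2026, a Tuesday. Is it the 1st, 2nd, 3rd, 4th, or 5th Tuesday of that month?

Day 17 falls in week ⌈17/7⌉ of the month.
Days 1–7 hold the 1st Tuesday, 8–14 the 2nd, 15–21 the 3rd, 22–28 the 4th, 29–31 the 5th.
17 is in the range for the 3rd.

3rd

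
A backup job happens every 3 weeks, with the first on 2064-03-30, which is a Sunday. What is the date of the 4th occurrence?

2064-06-01

The 4th occurrence is 3 intervals after the first: 3 × 21 = 63 days after 2064-03-30.
March has 31 days — 1 day to the end of March leaves 62.
April has 30 days (32 left).
May has 31 days (1 left).
1 day into June → 2064-06-01.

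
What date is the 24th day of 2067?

24 into Jan → Jan 24.

Jan 24, 2067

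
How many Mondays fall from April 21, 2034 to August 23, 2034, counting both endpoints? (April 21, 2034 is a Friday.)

April 21, 2034 is a Friday; the first Monday on or after it is April 24, 2034 (3 days later).
From April 24, 2034 to August 23, 2034: 6 + 31 + 30 + 31 + 23 = 121 days (rest of April, May, June, July, August).
121 ÷ 7 = 17 full weeks with remainder 2, so 17 more Mondays after the first → 18.

18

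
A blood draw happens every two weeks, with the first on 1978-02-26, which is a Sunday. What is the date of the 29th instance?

The 29th occurrence is 28 intervals after the first: 28 × 14 = 392 days after 1978-02-26.
February has 28 days — 2 days to the end of February leaves 390.
March has 31 days (359 left).
April has 30 days (329 left).
May has 31 days (298 left).
June has 30 days (268 left).
July has 31 days (237 left).
August has 31 days (206 left).
September has 30 days (176 left).
October has 31 days (145 left).
November has 30 days (115 left).
December has 31 days (84 left).
January has 31 days (53 left).
February has 28 days (25 left).
25 days into March → 1979-03-25.

1979-03-25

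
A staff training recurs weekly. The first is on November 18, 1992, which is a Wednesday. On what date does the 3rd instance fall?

The 3rd occurrence is 2 intervals after the first: 2 × 7 = 14 days after November 18, 1992.
November has 30 days — 12 days to the end of November leaves 2.
2 days into December → December 2, 1992.

December 2, 1992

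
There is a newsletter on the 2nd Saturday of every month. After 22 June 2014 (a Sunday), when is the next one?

12 July 2014

June 2014 starts on a Sunday; its first Saturday is the 7th, so the 2nd Saturday is the 14th — 14 June 2014.
That is not after 22 June 2014, so look at July 2014.
July 2014 starts on a Tuesday; its first Saturday is the 5th, so the 2nd Saturday is the 12th — 12 July 2014.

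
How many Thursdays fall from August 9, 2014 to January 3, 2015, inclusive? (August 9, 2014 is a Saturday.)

August 9, 2014 is a Saturday; the first Thursday on or after it is August 14, 2014 (5 days later).
From August 14, 2014 to January 3, 2015: 17 + 30 + 31 + 30 + 31 + 3 = 142 days (rest of August, September, October, November, December, January).
142 ÷ 7 = 20 full weeks with remainder 2, so 20 more Thursdays after the first → 21.

21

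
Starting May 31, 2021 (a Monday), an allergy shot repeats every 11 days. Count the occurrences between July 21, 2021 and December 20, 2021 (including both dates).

Occurrences land 11·i days after May 31, 2021 for i = 0, 1, 2, …
July 21, 2021 is 51 days after the start; 51 ÷ 11 = 4 remainder 7; since the remainder is 7, round up to i = 5. First occurrence in the window: #6 on July 25, 2021 (5×11 = 55 days in).
December 20, 2021 is 203 days after the start; 203 ÷ 11 = 18 remainder 5. Last occurrence in the window: #19 on December 15, 2021.
Occurrences #6 through #19: 14 in total.

14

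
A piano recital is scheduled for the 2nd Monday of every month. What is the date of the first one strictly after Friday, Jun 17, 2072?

Jun 2072 starts on a Wednesday; its first Monday is the 6th, so the 2nd Monday is the 13th — Jun 13, 2072.
That is not after Jun 17, 2072, so look at Jul 2072.
Jul 2072 starts on a Friday; its first Monday is the 4th, so the 2nd Monday is the 11th — Jul 11, 2072.

Jul 11, 2072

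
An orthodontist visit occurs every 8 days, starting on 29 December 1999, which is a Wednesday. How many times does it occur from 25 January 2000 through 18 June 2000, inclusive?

18

Occurrences land 8·i days after 29 December 1999 for i = 0, 1, 2, …
25 January 2000 is 27 days after the start; 27 ÷ 8 = 3 remainder 3; since the remainder is 3, round up to i = 4. First occurrence in the window: #5 on 30 January 2000 (4×8 = 32 days in).
18 June 2000 is 172 days after the start; 172 ÷ 8 = 21 remainder 4. Last occurrence in the window: #22 on 14 June 2000.
Occurrences #5 through #22: 18 in total.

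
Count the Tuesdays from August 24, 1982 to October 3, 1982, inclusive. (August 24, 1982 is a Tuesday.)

August 24, 1982 is a Tuesday; the first Tuesday on or after it is August 24, 1982.
From August 24, 1982 to October 3, 1982: 7 + 30 + 3 = 40 days (rest of August, September, October).
40 ÷ 7 = 5 full weeks with remainder 5, so 5 more Tuesdays after the first → 6.

6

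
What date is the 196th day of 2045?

January has 31 days (196 − 31 = 165 remain).
February has 28 days (165 − 28 = 137 remain).
March has 31 days (137 − 31 = 106 remain).
April has 30 days (106 − 30 = 76 remain).
May has 31 days (76 − 31 = 45 remain).
June has 30 days (45 − 30 = 15 remain).
15 into July → July 15.

2045-07-15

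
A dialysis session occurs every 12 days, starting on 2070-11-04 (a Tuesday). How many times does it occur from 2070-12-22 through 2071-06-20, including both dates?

16

Occurrences land 12·i days after 2070-11-04 for i = 0, 1, 2, …
2070-12-22 is 48 days after the start; 48 ÷ 12 = 4 remainder 0. First occurrence in the window: #5 on 2070-12-22 (4×12 = 48 days in).
2071-06-20 is 228 days after the start; 228 ÷ 12 = 19 remainder 0. Last occurrence in the window: #20 on 2071-06-20.
Occurrences #5 through #20: 16 in total.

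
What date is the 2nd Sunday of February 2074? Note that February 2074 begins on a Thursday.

February 2074 begins on a Thursday, so the first Sunday is February 4 (3 days later).
The 2nd Sunday is 1 weeks later: 4 + 7 = 11.

February 11, 2074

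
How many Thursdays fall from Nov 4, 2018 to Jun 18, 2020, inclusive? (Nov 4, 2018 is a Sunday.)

85

Nov 4, 2018 is a Sunday; the first Thursday on or after it is Nov 8, 2018 (4 days later).
From Nov 8, 2018 to Jun 18, 2020: 53 + 365 + 170 = 588 days (rest of 2018, 2019, to Jun 18, 2020 in 2020).
588 ÷ 7 = 84 full weeks with remainder 0, so 84 more Thursdays after the first → 85.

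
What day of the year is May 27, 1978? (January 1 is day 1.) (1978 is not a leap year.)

Days in months before May: 31 + 28 + 31 + 30 = 120.
Plus 27 days into May → day 147.

147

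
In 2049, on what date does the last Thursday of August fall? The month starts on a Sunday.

26 August 2049

August 2049 begins on a Sunday, so the first Thursday is August 5 (4 days later).
August 2049 has 31 days. Adding weeks: 5, 12, 19, 26 — the last one ≤ 31 is the 26th.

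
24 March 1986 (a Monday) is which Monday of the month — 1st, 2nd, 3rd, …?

Day 24 falls in week ⌈24/7⌉ of the month.
Days 1–7 hold the 1st Monday, 8–14 the 2nd, 15–21 the 3rd, 22–28 the 4th, 29–31 the 5th.
24 is in the range for the 4th.

4th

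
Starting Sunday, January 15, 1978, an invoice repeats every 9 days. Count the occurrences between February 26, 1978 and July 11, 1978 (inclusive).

15

Occurrences land 9·i days after January 15, 1978 for i = 0, 1, 2, …
February 26, 1978 is 42 days after the start; 42 ÷ 9 = 4 remainder 6; since the remainder is 6, round up to i = 5. First occurrence in the window: #6 on March 1, 1978 (5×9 = 45 days in).
July 11, 1978 is 177 days after the start; 177 ÷ 9 = 19 remainder 6. Last occurrence in the window: #20 on July 5, 1978.
Occurrences #6 through #20: 15 in total.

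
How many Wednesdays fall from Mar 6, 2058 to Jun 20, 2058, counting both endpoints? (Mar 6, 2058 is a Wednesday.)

Mar 6, 2058 is a Wednesday; the first Wednesday on or after it is Mar 6, 2058.
From Mar 6, 2058 to Jun 20, 2058: 25 + 30 + 31 + 20 = 106 days (rest of Mar, Apr, May, Jun).
106 ÷ 7 = 15 full weeks with remainder 1, so 15 more Wednesdays after the first → 16.

16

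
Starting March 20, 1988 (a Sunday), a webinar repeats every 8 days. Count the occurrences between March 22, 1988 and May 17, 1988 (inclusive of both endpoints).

7

Occurrences land 8·i days after March 20, 1988 for i = 0, 1, 2, …
March 22, 1988 is 2 days after the start; 2 ÷ 8 = 0 remainder 2; since the remainder is 2, round up to i = 1. First occurrence in the window: #2 on March 28, 1988 (1×8 = 8 days in).
May 17, 1988 is 58 days after the start; 58 ÷ 8 = 7 remainder 2. Last occurrence in the window: #8 on May 15, 1988.
Occurrences #2 through #8: 7 in total.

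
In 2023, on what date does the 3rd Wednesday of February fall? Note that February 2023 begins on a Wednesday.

February 2023 begins on a Wednesday, so the first Wednesday is February 1.
The 3rd Wednesday is 2 weeks later: 1 + 14 = 15.

2023-02-15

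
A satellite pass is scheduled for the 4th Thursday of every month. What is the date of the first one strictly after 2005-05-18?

2005-05-26

May 2005 starts on a Sunday; its first Thursday is the 5th, so the 4th Thursday is the 26th — 2005-05-26.
2005-05-26 is after 2005-05-18, so that is the next one.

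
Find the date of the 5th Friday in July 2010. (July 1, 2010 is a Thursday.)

30 July 2010

July 2010 begins on a Thursday, so the first Friday is July 2 (1 day later).
The 5th Friday is 4 weeks later: 2 + 28 = 30.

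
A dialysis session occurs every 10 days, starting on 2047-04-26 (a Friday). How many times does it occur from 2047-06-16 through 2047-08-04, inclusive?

Occurrences land 10·i days after 2047-04-26 for i = 0, 1, 2, …
2047-06-16 is 51 days after the start; 51 ÷ 10 = 5 remainder 1; since the remainder is 1, round up to i = 6. First occurrence in the window: #7 on 2047-06-25 (6×10 = 60 days in).
2047-08-04 is 100 days after the start; 100 ÷ 10 = 10 remainder 0. Last occurrence in the window: #11 on 2047-08-04.
Occurrences #7 through #11: 5 in total.

5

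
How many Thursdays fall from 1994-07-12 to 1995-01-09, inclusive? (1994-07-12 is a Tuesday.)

1994-07-12 is a Tuesday; the first Thursday on or after it is 1994-07-14 (2 days later).
From 1994-07-14 to 1995-01-09: 17 + 31 + 30 + 31 + 30 + 31 + 9 = 179 days (rest of July, August, September, October, November, December, January).
179 ÷ 7 = 25 full weeks with remainder 4, so 25 more Thursdays after the first → 26.

26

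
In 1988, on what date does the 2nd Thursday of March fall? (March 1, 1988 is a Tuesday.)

March 1988 begins on a Tuesday, so the first Thursday is March 3 (2 days later).
The 2nd Thursday is 1 weeks later: 3 + 7 = 10.

10 March 1988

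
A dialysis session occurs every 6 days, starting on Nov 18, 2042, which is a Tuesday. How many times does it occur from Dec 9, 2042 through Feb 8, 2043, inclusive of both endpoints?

10

Occurrences land 6·i days after Nov 18, 2042 for i = 0, 1, 2, …
Dec 9, 2042 is 21 days after the start; 21 ÷ 6 = 3 remainder 3; since the remainder is 3, round up to i = 4. First occurrence in the window: #5 on Dec 12, 2042 (4×6 = 24 days in).
Feb 8, 2043 is 82 days after the start; 82 ÷ 6 = 13 remainder 4. Last occurrence in the window: #14 on Feb 4, 2043.
Occurrences #5 through #14: 10 in total.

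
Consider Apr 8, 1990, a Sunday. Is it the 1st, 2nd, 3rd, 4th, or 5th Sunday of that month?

Day 8 falls in week ⌈8/7⌉ of the month.
Days 1–7 hold the 1st Sunday, 8–14 the 2nd, 15–21 the 3rd, 22–28 the 4th, 29–31 the 5th.
8 is in the range for the 2nd.

2nd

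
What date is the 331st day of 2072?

2072-11-26

January has 31 days (331 − 31 = 300 remain).
February has 29 days (300 − 29 = 271 remain).
March has 31 days (271 − 31 = 240 remain).
April has 30 days (240 − 30 = 210 remain).
May has 31 days (210 − 31 = 179 remain).
June has 30 days (179 − 30 = 149 remain).
July has 31 days (149 − 31 = 118 remain).
August has 31 days (118 − 31 = 87 remain).
September has 30 days (87 − 30 = 57 remain).
October has 31 days (57 − 31 = 26 remain).
26 into November → November 26.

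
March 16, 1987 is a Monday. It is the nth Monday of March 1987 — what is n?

3rd

Day 16 falls in week ⌈16/7⌉ of the month.
Days 1–7 hold the 1st Monday, 8–14 the 2nd, 15–21 the 3rd, 22–28 the 4th, 29–31 the 5th.
16 is in the range for the 3rd.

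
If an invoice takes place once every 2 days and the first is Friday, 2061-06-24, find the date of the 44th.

2061-09-18

The 44th occurrence is 43 intervals after the first: 43 × 2 = 86 days after 2061-06-24.
June has 30 days — 6 days to the end of June leaves 80.
July has 31 days (49 left).
August has 31 days (18 left).
18 days into September → 2061-09-18.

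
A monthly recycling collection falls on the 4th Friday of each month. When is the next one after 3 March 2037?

March 2037 starts on a Sunday; its first Friday is the 6th, so the 4th Friday is the 27th — 27 March 2037.
27 March 2037 is after 3 March 2037, so that is the next one.

27 March 2037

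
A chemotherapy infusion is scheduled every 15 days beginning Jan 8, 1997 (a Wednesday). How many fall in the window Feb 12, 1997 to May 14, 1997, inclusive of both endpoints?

6

Occurrences land 15·i days after Jan 8, 1997 for i = 0, 1, 2, …
Feb 12, 1997 is 35 days after the start; 35 ÷ 15 = 2 remainder 5; since the remainder is 5, round up to i = 3. First occurrence in the window: #4 on Feb 22, 1997 (3×15 = 45 days in).
May 14, 1997 is 126 days after the start; 126 ÷ 15 = 8 remainder 6. Last occurrence in the window: #9 on May 8, 1997.
Occurrences #4 through #9: 6 in total.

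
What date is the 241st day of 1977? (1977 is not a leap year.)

29 August 1977

January has 31 days (241 − 31 = 210 remain).
February has 28 days (210 − 28 = 182 remain).
March has 31 days (182 − 31 = 151 remain).
April has 30 days (151 − 30 = 121 remain).
May has 31 days (121 − 31 = 90 remain).
June has 30 days (90 − 30 = 60 remain).
July has 31 days (60 − 31 = 29 remain).
29 into August → August 29.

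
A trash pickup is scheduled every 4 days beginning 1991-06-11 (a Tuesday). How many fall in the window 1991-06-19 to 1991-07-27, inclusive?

Occurrences land 4·i days after 1991-06-11 for i = 0, 1, 2, …
1991-06-19 is 8 days after the start; 8 ÷ 4 = 2 remainder 0. First occurrence in the window: #3 on 1991-06-19 (2×4 = 8 days in).
1991-07-27 is 46 days after the start; 46 ÷ 4 = 11 remainder 2. Last occurrence in the window: #12 on 1991-07-25.
Occurrences #3 through #12: 10 in total.

10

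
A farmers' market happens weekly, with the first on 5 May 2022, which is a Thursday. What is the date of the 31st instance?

1 December 2022

The 31st occurrence is 30 intervals after the first: 30 × 7 = 210 days after 5 May 2022.
May has 31 days — 26 days to the end of May leaves 184.
June has 30 days (154 left).
July has 31 days (123 left).
August has 31 days (92 left).
September has 30 days (62 left).
October has 31 days (31 left).
November has 30 days (1 left).
1 day into December → 1 December 2022.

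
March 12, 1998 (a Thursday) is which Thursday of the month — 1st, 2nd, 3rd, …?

Day 12 falls in week ⌈12/7⌉ of the month.
Days 1–7 hold the 1st Thursday, 8–14 the 2nd, 15–21 the 3rd, 22–28 the 4th, 29–31 the 5th.
12 is in the range for the 2nd.

2nd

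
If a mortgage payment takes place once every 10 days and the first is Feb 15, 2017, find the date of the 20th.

The 20th occurrence is 19 intervals after the first: 19 × 10 = 190 days after Feb 15, 2017.
Feb has 28 days — 13 days to the end of Feb leaves 177.
Mar has 31 days (146 left).
Apr has 30 days (116 left).
May has 31 days (85 left).
Jun has 30 days (55 left).
Jul has 31 days (24 left).
24 days into Aug → Aug 24, 2017.

Aug 24, 2017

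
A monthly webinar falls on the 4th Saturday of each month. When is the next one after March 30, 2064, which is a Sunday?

April 26, 2064

March 2064 starts on a Saturday; its first Saturday is the 1st, so the 4th Saturday is the 22nd — March 22, 2064.
That is not after March 30, 2064, so look at April 2064.
April 2064 starts on a Tuesday; its first Saturday is the 5th, so the 4th Saturday is the 26th — April 26, 2064.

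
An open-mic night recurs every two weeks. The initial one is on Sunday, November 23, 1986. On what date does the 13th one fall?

May 10, 1987

The 13th occurrence is 12 intervals after the first: 12 × 14 = 168 days after November 23, 1986.
November has 30 days — 7 days to the end of November leaves 161.
December has 31 days (130 left).
January has 31 days (99 left).
February has 28 days (71 left).
March has 31 days (40 left).
April has 30 days (10 left).
10 days into May → May 10, 1987.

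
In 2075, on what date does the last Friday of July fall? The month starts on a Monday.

July 26, 2075

July 2075 begins on a Monday, so the first Friday is July 5 (4 days later).
July 2075 has 31 days. Adding weeks: 5, 12, 19, 26 — the last one ≤ 31 is the 26th.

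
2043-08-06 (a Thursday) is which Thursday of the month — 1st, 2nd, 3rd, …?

1st

Day 6 falls in week ⌈6/7⌉ of the month.
Days 1–7 hold the 1st Thursday, 8–14 the 2nd, 15–21 the 3rd, 22–28 the 4th, 29–31 the 5th.
6 is in the range for the 1st.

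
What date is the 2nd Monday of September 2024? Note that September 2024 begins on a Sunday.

September 2024 begins on a Sunday, so the first Monday is September 2 (1 day later).
The 2nd Monday is 1 weeks later: 2 + 7 = 9.

September 9, 2024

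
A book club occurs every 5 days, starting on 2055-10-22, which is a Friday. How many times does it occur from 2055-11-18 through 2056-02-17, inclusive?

Occurrences land 5·i days after 2055-10-22 for i = 0, 1, 2, …
2055-11-18 is 27 days after the start; 27 ÷ 5 = 5 remainder 2; since the remainder is 2, round up to i = 6. First occurrence in the window: #7 on 2055-11-21 (6×5 = 30 days in).
2056-02-17 is 118 days after the start; 118 ÷ 5 = 23 remainder 3. Last occurrence in the window: #24 on 2056-02-14.
Occurrences #7 through #24: 18 in total.

18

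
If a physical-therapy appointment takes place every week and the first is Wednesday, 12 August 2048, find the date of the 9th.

7 October 2048

The 9th occurrence is 8 intervals after the first: 8 × 7 = 56 days after 12 August 2048.
August has 31 days — 19 days to the end of August leaves 37.
September has 30 days (7 left).
7 days into October → 7 October 2048.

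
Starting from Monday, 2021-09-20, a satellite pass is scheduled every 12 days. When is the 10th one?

The 10th occurrence is 9 intervals after the first: 9 × 12 = 108 days after 2021-09-20.
September has 30 days — 10 days to the end of September leaves 98.
October has 31 days (67 left).
November has 30 days (37 left).
December has 31 days (6 left).
6 days into January → 2022-01-06.

2022-01-06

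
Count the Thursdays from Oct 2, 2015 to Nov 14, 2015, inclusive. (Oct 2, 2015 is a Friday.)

Oct 2, 2015 is a Friday; the first Thursday on or after it is Oct 8, 2015 (6 days later).
From Oct 8, 2015 to Nov 14, 2015: 23 + 14 = 37 days (rest of Oct, Nov).
37 ÷ 7 = 5 full weeks with remainder 2, so 5 more Thursdays after the first → 6.

6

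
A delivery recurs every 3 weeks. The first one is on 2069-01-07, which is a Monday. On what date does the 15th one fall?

2069-10-28

The 15th occurrence is 14 intervals after the first: 14 × 21 = 294 days after 2069-01-07.
January has 31 days — 24 days to the end of January leaves 270.
February has 28 days (242 left).
March has 31 days (211 left).
April has 30 days (181 left).
May has 31 days (150 left).
June has 30 days (120 left).
July has 31 days (89 left).
August has 31 days (58 left).
September has 30 days (28 left).
28 days into October → 2069-10-28.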